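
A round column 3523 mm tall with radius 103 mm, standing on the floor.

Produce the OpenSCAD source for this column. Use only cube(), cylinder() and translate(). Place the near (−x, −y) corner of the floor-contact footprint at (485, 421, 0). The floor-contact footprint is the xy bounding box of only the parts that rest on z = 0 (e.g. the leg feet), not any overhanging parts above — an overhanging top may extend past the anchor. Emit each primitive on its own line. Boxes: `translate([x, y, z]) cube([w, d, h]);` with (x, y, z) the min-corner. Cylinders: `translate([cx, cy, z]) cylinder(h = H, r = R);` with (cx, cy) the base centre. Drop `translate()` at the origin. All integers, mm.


translate([588, 524, 0]) cylinder(h = 3523, r = 103);


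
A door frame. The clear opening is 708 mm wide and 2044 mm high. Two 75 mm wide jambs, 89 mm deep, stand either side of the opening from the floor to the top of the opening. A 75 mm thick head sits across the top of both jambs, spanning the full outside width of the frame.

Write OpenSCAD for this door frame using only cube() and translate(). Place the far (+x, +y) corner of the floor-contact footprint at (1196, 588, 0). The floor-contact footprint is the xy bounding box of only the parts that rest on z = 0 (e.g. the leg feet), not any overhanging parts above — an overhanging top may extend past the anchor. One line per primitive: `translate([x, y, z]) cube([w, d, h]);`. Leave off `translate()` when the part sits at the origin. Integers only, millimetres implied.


translate([338, 499, 0]) cube([75, 89, 2044]);
translate([1121, 499, 0]) cube([75, 89, 2044]);
translate([338, 499, 2044]) cube([858, 89, 75]);


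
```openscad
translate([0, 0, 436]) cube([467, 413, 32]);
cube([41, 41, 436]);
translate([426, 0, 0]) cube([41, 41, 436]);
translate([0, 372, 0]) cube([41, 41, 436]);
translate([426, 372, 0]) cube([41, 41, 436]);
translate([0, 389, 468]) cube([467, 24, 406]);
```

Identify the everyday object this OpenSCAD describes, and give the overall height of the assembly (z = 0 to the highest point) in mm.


A chair. The overall height is 874 mm.

A slab on four corner posts with a tall panel at the back — a chair. The seat slab sits at z = 436 with thickness 32, and the 406 mm backrest starts at the seat top, so the overall height is 436 + 32 + 406 = 874 mm.


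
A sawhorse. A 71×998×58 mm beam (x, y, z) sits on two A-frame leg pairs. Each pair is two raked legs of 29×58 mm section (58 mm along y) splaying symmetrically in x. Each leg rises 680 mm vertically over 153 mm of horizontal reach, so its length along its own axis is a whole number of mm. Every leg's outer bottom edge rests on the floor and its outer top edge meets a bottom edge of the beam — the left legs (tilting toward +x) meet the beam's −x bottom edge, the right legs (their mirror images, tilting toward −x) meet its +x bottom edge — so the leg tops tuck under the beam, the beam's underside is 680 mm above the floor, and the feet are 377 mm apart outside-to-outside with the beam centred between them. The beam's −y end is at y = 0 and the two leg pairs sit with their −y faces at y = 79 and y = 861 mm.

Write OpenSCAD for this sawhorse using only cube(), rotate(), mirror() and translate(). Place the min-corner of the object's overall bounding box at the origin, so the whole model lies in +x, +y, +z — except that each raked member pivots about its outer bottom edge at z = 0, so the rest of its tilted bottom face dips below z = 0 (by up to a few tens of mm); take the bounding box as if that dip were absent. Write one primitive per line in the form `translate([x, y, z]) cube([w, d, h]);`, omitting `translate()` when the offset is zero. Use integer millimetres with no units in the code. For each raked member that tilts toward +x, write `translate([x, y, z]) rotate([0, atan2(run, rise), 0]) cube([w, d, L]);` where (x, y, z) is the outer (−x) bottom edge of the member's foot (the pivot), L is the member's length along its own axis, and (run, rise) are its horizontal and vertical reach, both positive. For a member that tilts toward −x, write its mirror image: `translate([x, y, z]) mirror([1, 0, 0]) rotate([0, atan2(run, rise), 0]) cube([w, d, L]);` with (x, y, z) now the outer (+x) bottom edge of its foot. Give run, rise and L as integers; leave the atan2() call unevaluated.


// leg length = √(153² + 680²) = 697
// right-leg outer foot x = 2·153 + 71 = 377
// beam min-corner = (153, 0, 680)
translate([153, 0, 680]) cube([71, 998, 58]);
translate([0, 79, 0]) rotate([0, atan2(153, 680), 0]) cube([29, 58, 697]);
translate([377, 79, 0]) mirror([1, 0, 0]) rotate([0, atan2(153, 680), 0]) cube([29, 58, 697]);
translate([0, 861, 0]) rotate([0, atan2(153, 680), 0]) cube([29, 58, 697]);
translate([377, 861, 0]) mirror([1, 0, 0]) rotate([0, atan2(153, 680), 0]) cube([29, 58, 697]);


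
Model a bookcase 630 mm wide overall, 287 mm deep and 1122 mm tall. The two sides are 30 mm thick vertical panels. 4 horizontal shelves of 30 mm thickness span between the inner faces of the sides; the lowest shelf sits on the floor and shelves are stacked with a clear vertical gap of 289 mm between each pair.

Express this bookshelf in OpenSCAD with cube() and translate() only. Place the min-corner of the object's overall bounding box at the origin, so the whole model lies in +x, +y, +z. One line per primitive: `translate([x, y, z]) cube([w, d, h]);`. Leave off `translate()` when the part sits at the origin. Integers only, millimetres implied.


cube([30, 287, 1122]);
translate([600, 0, 0]) cube([30, 287, 1122]);
translate([30, 0, 0]) cube([570, 287, 30]);
translate([30, 0, 319]) cube([570, 287, 30]);
translate([30, 0, 638]) cube([570, 287, 30]);
translate([30, 0, 957]) cube([570, 287, 30]);


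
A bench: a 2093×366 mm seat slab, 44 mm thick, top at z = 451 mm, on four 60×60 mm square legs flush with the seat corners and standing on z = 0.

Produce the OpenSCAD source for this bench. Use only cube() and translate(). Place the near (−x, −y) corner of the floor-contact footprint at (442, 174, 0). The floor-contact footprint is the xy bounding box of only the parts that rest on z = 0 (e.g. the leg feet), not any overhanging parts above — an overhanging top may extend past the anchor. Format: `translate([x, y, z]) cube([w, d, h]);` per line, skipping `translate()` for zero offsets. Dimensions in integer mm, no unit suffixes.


translate([442, 174, 407]) cube([2093, 366, 44]);
translate([442, 174, 0]) cube([60, 60, 407]);
translate([442, 480, 0]) cube([60, 60, 407]);
translate([2475, 174, 0]) cube([60, 60, 407]);
translate([2475, 480, 0]) cube([60, 60, 407]);


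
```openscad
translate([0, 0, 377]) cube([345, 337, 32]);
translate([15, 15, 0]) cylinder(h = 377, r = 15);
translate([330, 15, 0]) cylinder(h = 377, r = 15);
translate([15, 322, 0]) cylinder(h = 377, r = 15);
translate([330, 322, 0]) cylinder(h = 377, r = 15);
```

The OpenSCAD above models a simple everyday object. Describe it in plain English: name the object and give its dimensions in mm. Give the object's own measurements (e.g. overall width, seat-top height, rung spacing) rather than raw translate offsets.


A four-legged stool. The seat is a 345×337×32 mm slab whose top surface is at z = 409 mm; four round legs, each 30 mm in diameter, run from the floor (z = 0) to the underside of the seat, each leg's axis is inset half a diameter from the nearest pair of seat edges (so the leg's bounding box is flush with the corner).


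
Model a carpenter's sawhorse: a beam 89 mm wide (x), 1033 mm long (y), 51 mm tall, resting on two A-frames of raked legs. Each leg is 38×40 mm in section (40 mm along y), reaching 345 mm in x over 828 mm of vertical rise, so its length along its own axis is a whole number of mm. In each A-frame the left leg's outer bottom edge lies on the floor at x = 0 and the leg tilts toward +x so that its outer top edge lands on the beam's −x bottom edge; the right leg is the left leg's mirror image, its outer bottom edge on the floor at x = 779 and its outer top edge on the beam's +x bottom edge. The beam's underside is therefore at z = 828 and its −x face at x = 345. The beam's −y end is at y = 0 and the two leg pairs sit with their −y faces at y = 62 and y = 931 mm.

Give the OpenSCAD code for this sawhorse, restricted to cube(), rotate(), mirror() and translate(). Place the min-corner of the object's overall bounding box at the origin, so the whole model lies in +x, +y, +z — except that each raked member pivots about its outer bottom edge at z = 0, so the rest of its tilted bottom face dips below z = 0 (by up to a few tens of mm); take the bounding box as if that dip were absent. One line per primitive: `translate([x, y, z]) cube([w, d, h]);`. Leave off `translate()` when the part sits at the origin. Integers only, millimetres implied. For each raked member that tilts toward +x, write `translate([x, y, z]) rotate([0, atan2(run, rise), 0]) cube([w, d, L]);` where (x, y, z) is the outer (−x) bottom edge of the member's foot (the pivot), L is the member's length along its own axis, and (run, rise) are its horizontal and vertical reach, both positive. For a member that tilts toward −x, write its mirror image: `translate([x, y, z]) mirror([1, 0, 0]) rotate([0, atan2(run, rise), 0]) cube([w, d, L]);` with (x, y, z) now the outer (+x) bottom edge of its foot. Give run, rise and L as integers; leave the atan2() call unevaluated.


translate([345, 0, 828]) cube([89, 1033, 51]);
translate([0, 62, 0]) rotate([0, atan2(345, 828), 0]) cube([38, 40, 897]);
translate([779, 62, 0]) mirror([1, 0, 0]) rotate([0, atan2(345, 828), 0]) cube([38, 40, 897]);
translate([0, 931, 0]) rotate([0, atan2(345, 828), 0]) cube([38, 40, 897]);
translate([779, 931, 0]) mirror([1, 0, 0]) rotate([0, atan2(345, 828), 0]) cube([38, 40, 897]);


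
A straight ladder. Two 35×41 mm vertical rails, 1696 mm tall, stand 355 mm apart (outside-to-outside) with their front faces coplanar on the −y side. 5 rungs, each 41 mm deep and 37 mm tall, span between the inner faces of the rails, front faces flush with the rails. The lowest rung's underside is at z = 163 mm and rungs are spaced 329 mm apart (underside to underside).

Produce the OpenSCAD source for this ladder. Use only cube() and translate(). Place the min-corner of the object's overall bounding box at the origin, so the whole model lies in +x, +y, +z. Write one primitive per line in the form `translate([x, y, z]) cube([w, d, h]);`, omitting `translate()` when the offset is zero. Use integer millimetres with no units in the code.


cube([35, 41, 1696]);
translate([320, 0, 0]) cube([35, 41, 1696]);
translate([35, 0, 163]) cube([285, 41, 37]);
translate([35, 0, 492]) cube([285, 41, 37]);
translate([35, 0, 821]) cube([285, 41, 37]);
translate([35, 0, 1150]) cube([285, 41, 37]);
translate([35, 0, 1479]) cube([285, 41, 37]);


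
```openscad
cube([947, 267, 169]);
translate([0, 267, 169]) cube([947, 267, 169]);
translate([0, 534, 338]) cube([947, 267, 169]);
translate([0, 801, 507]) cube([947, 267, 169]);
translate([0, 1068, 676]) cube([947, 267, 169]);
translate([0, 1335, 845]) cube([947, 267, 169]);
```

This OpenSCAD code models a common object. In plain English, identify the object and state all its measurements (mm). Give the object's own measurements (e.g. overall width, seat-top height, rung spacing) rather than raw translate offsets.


A straight staircase of 6 solid steps. Each step is 947 mm wide (x), 267 mm deep (y, the going) and 169 mm tall (the rise). The first step rests on the floor; each subsequent step sits one going further in +y and one rise higher in +z, directly behind and above the previous step with no overlap.


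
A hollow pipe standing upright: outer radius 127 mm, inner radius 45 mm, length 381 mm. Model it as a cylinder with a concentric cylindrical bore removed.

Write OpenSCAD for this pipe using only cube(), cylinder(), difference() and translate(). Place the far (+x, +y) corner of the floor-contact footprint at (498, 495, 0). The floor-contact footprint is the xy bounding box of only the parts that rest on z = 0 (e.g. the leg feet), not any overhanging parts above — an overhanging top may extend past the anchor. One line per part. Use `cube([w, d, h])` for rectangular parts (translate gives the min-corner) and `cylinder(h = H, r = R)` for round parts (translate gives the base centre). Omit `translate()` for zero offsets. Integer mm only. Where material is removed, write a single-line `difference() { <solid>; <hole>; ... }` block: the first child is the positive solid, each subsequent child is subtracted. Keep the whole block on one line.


difference() { translate([371, 368, 0]) cylinder(h = 381, r = 127); translate([371, 368, 0]) cylinder(h = 381, r = 45); }


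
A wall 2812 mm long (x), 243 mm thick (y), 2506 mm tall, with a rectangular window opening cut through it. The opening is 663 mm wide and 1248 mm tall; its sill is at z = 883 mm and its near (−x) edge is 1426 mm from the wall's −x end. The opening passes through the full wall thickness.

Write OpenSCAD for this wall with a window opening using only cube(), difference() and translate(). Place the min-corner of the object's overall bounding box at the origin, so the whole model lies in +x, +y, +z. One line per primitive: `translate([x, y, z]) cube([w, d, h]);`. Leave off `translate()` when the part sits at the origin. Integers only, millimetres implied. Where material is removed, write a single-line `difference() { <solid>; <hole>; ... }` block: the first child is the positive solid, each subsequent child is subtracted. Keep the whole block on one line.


difference() { cube([2812, 243, 2506]); translate([1426, 0, 883]) cube([663, 243, 1248]); }


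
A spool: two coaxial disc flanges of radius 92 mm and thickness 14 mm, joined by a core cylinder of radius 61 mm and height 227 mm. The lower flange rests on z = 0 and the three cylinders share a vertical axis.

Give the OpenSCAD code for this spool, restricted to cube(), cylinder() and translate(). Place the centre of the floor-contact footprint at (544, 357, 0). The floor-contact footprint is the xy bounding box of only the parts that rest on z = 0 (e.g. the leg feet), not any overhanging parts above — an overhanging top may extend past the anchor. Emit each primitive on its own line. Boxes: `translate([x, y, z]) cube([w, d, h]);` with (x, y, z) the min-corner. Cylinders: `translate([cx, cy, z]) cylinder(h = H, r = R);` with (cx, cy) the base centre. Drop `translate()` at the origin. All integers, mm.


translate([544, 357, 0]) cylinder(h = 14, r = 92);
translate([544, 357, 14]) cylinder(h = 227, r = 61);
translate([544, 357, 241]) cylinder(h = 14, r = 92);


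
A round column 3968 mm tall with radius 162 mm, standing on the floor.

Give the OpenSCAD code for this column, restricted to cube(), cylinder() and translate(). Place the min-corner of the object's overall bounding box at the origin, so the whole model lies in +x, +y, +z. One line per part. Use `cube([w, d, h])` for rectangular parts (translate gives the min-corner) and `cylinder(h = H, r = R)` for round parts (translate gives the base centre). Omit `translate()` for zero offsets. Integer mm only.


translate([162, 162, 0]) cylinder(h = 3968, r = 162);


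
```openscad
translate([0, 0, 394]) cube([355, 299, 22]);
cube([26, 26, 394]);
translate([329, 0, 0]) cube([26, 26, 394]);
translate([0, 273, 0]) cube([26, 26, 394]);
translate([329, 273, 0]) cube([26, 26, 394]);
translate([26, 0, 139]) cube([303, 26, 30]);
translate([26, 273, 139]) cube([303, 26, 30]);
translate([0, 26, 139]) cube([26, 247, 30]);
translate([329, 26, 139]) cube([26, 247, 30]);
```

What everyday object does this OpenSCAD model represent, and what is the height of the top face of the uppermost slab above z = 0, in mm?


A stool. The seat height is 416 mm.

A 355×299×22 slab at z = 394 on four corner posts — a stool. The seat top is 394 + 22 = 416 mm.


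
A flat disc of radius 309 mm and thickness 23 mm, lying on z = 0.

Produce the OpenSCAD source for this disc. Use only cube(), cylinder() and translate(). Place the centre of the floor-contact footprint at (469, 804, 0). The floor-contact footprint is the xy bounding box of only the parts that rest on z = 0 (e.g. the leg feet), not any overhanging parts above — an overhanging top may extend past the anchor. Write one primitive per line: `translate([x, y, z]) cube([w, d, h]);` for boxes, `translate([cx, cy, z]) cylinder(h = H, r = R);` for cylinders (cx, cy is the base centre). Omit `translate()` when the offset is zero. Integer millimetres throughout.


translate([469, 804, 0]) cylinder(h = 23, r = 309);


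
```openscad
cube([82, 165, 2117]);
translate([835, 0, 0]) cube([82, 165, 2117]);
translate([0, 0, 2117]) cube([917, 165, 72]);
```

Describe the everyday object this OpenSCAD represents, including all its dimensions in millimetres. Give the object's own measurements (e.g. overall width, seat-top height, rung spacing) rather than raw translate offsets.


A door frame. The clear opening is 753 mm wide and 2117 mm high. Two 82 mm wide jambs, 165 mm deep, stand either side of the opening from the floor to the top of the opening. A 72 mm thick head sits across the top of both jambs, spanning the full outside width of the frame.


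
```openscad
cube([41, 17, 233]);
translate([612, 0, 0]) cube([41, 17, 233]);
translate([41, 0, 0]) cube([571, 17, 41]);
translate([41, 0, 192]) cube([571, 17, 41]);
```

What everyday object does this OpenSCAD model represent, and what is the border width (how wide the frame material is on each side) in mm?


A picture frame. The border width is 41 mm.

Four thin pieces enclosing a rectangular opening — a picture frame. The two full-height stiles are 233 mm tall; the top rail sits at z = 192 and is 41 mm tall, so the border above the opening is 233 − 192 = 41 mm, matching the stile x-width.


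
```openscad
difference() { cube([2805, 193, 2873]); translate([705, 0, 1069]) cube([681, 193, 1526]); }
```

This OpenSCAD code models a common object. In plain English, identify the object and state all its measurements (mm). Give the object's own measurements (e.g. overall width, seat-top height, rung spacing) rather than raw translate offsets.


A wall 2805 mm long (x), 193 mm thick (y), 2873 mm tall, with a rectangular window opening cut through it. The opening is 681 mm wide and 1526 mm tall; its sill is at z = 1069 mm and its near (−x) edge is 705 mm from the wall's −x end. The opening passes through the full wall thickness.


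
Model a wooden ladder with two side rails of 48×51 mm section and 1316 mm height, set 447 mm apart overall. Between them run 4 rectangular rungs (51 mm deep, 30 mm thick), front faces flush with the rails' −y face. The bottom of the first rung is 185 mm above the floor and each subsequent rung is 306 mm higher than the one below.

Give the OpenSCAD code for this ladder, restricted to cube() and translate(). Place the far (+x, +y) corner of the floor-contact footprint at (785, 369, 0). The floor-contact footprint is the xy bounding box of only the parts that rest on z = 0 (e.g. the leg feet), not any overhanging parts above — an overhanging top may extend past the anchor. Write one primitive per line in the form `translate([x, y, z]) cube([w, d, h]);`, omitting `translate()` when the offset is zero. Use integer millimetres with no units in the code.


translate([338, 318, 0]) cube([48, 51, 1316]);
translate([737, 318, 0]) cube([48, 51, 1316]);
translate([386, 318, 185]) cube([351, 51, 30]);
translate([386, 318, 491]) cube([351, 51, 30]);
translate([386, 318, 797]) cube([351, 51, 30]);
translate([386, 318, 1103]) cube([351, 51, 30]);


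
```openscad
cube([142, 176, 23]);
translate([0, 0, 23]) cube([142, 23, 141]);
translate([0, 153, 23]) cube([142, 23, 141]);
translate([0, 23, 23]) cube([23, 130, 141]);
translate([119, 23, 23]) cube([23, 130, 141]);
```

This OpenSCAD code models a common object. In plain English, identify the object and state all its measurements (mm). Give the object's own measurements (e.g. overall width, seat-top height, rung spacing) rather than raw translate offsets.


An open-topped rectangular box: outside dimensions 142×176×164 mm, with a uniform wall and base thickness of 23 mm. The base is a full 142×176 slab on the floor; four walls sit on top of the base. The front and back walls (the −y and +y sides) span the full width; the two side walls fit between them.


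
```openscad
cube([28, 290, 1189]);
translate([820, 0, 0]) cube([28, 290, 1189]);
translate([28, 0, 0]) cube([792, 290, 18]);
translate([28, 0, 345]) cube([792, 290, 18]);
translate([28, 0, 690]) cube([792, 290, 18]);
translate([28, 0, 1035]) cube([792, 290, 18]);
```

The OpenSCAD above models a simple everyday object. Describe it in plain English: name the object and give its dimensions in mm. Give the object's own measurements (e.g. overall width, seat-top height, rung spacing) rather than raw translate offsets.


An open bookshelf. Two side panels, each 28 mm thick, 290 mm deep and 1189 mm tall, stand 848 mm apart (outside-to-outside). Between them sit 4 shelves, each 18 mm thick and 290 mm deep, spanning the full gap between the sides. The bottom shelf rests on the floor (its underside at z = 0) and the clear gap between one shelf's top and the next shelf's underside is 327 mm.


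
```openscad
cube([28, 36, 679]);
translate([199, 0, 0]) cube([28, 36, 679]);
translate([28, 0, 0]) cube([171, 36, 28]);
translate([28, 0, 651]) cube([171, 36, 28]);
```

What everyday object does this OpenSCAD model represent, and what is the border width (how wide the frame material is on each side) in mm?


A picture frame. The border width is 28 mm.

Four thin pieces enclosing a rectangular opening — a picture frame. The two full-height stiles are 679 mm tall; the top rail sits at z = 651 and is 28 mm tall, so the border above the opening is 679 − 651 = 28 mm, matching the stile x-width.


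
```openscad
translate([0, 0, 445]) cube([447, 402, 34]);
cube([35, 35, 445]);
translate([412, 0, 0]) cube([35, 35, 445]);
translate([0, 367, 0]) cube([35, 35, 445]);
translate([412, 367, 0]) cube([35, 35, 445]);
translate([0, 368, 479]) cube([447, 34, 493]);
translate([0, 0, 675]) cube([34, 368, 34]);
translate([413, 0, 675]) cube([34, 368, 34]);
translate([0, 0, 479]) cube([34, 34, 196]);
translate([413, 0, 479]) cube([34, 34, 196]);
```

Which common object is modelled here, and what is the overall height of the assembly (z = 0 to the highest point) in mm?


A chair. The overall height is 972 mm.

A slab on four corner posts with a tall panel at the back — a chair. The seat slab sits at z = 445 with thickness 34, and the 493 mm backrest starts at the seat top, so the overall height is 445 + 34 + 493 = 972 mm.


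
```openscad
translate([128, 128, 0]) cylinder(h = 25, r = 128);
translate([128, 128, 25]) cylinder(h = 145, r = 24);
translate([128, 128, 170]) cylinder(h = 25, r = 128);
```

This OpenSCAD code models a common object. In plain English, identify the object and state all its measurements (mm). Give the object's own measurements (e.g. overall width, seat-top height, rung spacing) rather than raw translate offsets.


A spool: two coaxial disc flanges of radius 128 mm and thickness 25 mm, joined by a core cylinder of radius 24 mm and height 145 mm. The lower flange rests on z = 0 and the three cylinders share a vertical axis.


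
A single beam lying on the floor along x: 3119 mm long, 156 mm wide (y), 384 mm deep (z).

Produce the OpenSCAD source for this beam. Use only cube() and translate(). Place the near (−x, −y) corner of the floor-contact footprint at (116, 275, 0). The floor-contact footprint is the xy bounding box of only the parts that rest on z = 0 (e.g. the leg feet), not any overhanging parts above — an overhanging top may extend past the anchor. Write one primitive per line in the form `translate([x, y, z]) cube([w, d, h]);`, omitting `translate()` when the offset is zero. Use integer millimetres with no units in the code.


translate([116, 275, 0]) cube([3119, 156, 384]);


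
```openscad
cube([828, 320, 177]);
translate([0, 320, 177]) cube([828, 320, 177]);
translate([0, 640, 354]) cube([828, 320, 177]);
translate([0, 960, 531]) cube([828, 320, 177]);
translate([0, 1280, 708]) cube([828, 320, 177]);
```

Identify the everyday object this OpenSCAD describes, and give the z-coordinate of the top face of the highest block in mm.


A staircase. The total rise is 885 mm.

5 identical blocks, each offset up and back from the previous — a staircase. Each step is 177 mm tall and there are 5 of them, so the total rise is 5 × 177 = 885 mm.


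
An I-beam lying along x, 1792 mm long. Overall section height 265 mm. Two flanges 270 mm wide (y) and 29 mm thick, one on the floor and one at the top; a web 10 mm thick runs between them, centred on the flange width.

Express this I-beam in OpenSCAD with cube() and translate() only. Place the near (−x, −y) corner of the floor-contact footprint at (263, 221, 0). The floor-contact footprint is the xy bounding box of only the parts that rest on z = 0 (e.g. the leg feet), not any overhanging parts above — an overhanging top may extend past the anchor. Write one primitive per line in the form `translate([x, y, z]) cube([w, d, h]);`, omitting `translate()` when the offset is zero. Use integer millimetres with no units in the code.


translate([263, 221, 0]) cube([1792, 270, 29]);
translate([263, 351, 29]) cube([1792, 10, 207]);
translate([263, 221, 236]) cube([1792, 270, 29]);


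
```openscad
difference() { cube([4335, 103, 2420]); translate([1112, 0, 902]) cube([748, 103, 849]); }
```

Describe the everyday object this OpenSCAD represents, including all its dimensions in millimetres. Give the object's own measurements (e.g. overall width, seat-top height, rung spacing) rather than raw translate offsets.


A wall 4335 mm long (x), 103 mm thick (y), 2420 mm tall, with a rectangular window opening cut through it. The opening is 748 mm wide and 849 mm tall; its sill is at z = 902 mm and its near (−x) edge is 1112 mm from the wall's −x end. The opening passes through the full wall thickness.


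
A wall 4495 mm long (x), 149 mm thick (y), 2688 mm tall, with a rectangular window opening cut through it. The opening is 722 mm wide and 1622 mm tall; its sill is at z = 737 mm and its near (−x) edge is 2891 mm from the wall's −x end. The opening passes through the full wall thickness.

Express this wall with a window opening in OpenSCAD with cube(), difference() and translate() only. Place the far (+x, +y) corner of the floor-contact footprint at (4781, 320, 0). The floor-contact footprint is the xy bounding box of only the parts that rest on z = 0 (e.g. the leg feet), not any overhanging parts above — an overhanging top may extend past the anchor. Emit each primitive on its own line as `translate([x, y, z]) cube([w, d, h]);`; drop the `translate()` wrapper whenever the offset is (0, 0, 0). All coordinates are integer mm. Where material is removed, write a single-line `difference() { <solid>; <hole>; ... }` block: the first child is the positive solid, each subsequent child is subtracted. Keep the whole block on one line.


difference() { translate([286, 171, 0]) cube([4495, 149, 2688]); translate([3177, 171, 737]) cube([722, 149, 1622]); }


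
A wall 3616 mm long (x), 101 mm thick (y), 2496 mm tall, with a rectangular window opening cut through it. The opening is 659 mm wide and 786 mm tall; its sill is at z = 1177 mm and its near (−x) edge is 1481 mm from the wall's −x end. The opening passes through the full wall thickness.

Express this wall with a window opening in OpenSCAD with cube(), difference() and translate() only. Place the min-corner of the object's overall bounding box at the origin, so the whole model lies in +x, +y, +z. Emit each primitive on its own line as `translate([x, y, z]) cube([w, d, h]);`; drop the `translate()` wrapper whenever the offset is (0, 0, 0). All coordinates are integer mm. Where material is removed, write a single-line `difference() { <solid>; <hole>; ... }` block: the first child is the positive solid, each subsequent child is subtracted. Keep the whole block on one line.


difference() { cube([3616, 101, 2496]); translate([1481, 0, 1177]) cube([659, 101, 786]); }


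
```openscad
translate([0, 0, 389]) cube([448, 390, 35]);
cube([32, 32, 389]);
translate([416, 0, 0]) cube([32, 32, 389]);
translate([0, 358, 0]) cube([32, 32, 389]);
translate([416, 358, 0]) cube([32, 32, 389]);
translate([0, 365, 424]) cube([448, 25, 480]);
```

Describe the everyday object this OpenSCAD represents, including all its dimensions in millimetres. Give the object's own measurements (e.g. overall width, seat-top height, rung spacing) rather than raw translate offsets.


A chair. The seat is a 448×390×35 mm slab with its top at z = 424 mm, on four 32×32 mm corner legs (flush with the seat edges, standing on z = 0). A flat backrest 25 mm thick, 480 mm tall, spans the full seat width and rises from the seat top along its +y edge, rear face flush with the rear of the seat.


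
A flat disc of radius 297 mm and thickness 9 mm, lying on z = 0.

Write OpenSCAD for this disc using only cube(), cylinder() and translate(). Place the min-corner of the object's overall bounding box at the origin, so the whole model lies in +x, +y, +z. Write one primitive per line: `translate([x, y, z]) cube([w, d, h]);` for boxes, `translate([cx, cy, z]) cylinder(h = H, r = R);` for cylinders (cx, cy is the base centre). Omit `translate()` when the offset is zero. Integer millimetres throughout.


translate([297, 297, 0]) cylinder(h = 9, r = 297);


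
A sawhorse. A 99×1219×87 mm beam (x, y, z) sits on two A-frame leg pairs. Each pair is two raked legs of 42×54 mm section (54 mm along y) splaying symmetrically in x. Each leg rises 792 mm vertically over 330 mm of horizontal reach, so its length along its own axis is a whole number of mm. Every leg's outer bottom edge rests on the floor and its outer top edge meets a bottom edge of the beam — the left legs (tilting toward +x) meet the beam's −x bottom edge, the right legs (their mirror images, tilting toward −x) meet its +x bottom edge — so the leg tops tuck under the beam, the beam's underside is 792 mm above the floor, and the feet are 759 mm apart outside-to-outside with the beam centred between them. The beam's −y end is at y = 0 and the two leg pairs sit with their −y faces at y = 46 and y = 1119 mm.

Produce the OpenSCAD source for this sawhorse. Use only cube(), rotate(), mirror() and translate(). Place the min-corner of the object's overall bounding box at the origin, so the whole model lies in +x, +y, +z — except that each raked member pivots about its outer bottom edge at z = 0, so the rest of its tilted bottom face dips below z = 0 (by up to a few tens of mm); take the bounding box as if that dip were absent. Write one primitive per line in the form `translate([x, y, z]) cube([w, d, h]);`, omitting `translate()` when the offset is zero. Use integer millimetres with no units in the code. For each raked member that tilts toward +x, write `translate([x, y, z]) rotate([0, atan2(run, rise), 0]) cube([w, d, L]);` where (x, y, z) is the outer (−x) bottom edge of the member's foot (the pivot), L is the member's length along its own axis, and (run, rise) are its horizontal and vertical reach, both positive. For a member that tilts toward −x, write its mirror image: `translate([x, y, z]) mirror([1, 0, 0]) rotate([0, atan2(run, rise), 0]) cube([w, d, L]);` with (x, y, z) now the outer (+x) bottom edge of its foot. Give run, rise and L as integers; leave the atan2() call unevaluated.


translate([330, 0, 792]) cube([99, 1219, 87]);
translate([0, 46, 0]) rotate([0, atan2(330, 792), 0]) cube([42, 54, 858]);
translate([759, 46, 0]) mirror([1, 0, 0]) rotate([0, atan2(330, 792), 0]) cube([42, 54, 858]);
translate([0, 1119, 0]) rotate([0, atan2(330, 792), 0]) cube([42, 54, 858]);
translate([759, 1119, 0]) mirror([1, 0, 0]) rotate([0, atan2(330, 792), 0]) cube([42, 54, 858]);


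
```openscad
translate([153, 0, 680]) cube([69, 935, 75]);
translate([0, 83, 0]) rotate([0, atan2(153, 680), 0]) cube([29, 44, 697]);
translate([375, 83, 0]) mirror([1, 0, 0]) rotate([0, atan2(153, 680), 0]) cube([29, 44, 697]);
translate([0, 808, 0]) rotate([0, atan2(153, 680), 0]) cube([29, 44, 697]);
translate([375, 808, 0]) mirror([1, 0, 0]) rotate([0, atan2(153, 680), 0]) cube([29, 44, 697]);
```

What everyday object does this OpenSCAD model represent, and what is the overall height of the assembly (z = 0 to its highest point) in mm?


A sawhorse. The overall height is 755 mm.

A beam across two mirrored pairs of raked legs — a sawhorse. The beam's underside is at z = 680 (matching the legs' vertical rise in atan2(153, 680)) and the beam is 75 mm tall, so its top is at 680 + 75 = 755 mm. The raked legs top out at the beam's underside, so that is the highest point.


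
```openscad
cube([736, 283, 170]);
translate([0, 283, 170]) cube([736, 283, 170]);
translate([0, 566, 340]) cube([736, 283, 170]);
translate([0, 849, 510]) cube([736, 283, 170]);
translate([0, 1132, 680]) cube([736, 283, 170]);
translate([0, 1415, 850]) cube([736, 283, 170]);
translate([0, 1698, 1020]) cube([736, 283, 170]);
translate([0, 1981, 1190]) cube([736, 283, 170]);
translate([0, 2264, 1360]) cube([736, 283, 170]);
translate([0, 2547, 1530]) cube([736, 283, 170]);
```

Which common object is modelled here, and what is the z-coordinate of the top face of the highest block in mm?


A staircase. The total rise is 1700 mm.

10 identical blocks, each offset up and back from the previous — a staircase. Each step is 170 mm tall and there are 10 of them, so the total rise is 10 × 170 = 1700 mm.


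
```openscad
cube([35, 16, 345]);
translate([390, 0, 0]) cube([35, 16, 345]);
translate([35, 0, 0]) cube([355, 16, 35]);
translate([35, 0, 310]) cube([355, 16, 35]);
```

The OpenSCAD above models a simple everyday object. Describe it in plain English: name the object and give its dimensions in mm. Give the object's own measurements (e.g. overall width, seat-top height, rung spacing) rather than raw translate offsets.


A rectangular picture frame lying in the x–z plane (depth along y). The opening is 355 mm wide (x) by 275 mm tall (z), surrounded by a border 35 mm wide on all four sides. The frame is 16 mm deep and is made of two full-height vertical stiles with two horizontal rails fitted between them.


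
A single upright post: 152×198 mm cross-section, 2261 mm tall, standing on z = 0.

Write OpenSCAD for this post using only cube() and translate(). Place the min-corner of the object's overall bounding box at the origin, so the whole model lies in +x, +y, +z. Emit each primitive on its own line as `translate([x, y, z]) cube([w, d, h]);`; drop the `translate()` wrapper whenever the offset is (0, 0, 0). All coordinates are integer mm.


cube([152, 198, 2261]);


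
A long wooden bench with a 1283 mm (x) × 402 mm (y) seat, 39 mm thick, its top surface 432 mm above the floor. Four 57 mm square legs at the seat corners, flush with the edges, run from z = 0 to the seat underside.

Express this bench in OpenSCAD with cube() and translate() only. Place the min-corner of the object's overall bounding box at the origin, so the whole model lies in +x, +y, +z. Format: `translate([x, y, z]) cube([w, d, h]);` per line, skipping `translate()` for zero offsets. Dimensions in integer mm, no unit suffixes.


// leg_h = 432 − 39 = 393
translate([0, 0, 393]) cube([1283, 402, 39]);
cube([57, 57, 393]);
translate([0, 345, 0]) cube([57, 57, 393]);
translate([1226, 0, 0]) cube([57, 57, 393]);
translate([1226, 345, 0]) cube([57, 57, 393]);


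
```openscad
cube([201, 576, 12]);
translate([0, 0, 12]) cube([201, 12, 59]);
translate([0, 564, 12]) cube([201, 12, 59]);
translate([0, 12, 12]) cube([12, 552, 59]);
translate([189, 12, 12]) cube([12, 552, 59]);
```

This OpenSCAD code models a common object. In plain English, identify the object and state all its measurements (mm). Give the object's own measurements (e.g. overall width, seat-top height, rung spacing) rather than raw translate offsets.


An open-topped rectangular box: outside dimensions 201×576×71 mm, with a uniform wall and base thickness of 12 mm. The base is a full 201×576 slab on the floor; four walls sit on top of the base. The front and back walls (the −y and +y sides) span the full width; the two side walls fit between them.


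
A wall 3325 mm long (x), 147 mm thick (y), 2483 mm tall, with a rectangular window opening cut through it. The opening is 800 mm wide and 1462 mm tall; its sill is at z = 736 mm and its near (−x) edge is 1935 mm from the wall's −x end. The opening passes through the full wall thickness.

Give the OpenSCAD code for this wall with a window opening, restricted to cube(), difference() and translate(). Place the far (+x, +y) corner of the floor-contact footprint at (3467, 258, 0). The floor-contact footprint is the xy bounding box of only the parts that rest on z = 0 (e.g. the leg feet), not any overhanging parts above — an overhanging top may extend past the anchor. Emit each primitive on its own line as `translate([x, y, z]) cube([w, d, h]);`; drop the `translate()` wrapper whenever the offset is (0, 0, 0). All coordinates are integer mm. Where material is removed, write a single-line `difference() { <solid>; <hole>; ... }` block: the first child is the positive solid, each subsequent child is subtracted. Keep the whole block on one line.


difference() { translate([142, 111, 0]) cube([3325, 147, 2483]); translate([2077, 111, 736]) cube([800, 147, 1462]); }


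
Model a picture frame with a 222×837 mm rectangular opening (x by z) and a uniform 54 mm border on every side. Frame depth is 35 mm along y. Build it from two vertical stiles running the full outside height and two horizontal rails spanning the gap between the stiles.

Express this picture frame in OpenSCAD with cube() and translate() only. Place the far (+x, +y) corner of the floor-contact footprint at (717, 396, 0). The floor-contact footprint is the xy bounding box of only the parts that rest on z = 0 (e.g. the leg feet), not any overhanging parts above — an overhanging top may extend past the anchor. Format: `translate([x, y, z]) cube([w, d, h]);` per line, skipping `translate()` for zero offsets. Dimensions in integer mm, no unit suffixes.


translate([387, 361, 0]) cube([54, 35, 945]);
translate([663, 361, 0]) cube([54, 35, 945]);
translate([441, 361, 0]) cube([222, 35, 54]);
translate([441, 361, 891]) cube([222, 35, 54]);


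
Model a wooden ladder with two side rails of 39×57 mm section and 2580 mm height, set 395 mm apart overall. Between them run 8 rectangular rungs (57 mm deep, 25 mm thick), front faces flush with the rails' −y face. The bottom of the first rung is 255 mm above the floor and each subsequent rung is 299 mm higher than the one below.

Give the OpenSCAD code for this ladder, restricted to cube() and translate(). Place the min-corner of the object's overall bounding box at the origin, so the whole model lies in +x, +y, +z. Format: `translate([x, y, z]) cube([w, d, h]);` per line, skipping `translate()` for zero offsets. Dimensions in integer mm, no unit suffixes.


cube([39, 57, 2580]);
translate([356, 0, 0]) cube([39, 57, 2580]);
translate([39, 0, 255]) cube([317, 57, 25]);
translate([39, 0, 554]) cube([317, 57, 25]);
translate([39, 0, 853]) cube([317, 57, 25]);
translate([39, 0, 1152]) cube([317, 57, 25]);
translate([39, 0, 1451]) cube([317, 57, 25]);
translate([39, 0, 1750]) cube([317, 57, 25]);
translate([39, 0, 2049]) cube([317, 57, 25]);
translate([39, 0, 2348]) cube([317, 57, 25]);


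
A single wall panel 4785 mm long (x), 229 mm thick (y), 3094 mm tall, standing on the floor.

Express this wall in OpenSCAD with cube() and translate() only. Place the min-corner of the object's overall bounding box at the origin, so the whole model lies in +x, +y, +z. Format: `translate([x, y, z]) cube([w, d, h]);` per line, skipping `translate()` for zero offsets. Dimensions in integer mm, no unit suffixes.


cube([4785, 229, 3094]);
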